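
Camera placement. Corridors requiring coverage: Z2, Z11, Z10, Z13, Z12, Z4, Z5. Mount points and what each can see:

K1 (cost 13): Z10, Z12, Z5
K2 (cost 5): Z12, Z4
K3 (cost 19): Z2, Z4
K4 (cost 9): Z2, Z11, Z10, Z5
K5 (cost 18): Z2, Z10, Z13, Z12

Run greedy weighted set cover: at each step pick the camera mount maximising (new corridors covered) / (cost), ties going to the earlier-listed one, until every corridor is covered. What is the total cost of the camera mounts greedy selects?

32

Pick 1: K4 adds 4 new (Z2, Z11, Z10, Z5) at cost 9 (ratio 4/9).
Pick 2: K2 adds 2 new (Z12, Z4) at cost 5 (ratio 2/5).
Pick 3: K5 adds 1 new (Z13) at cost 18 (ratio 1/18).
Greedy total cost: 9 + 5 + 18 = 32.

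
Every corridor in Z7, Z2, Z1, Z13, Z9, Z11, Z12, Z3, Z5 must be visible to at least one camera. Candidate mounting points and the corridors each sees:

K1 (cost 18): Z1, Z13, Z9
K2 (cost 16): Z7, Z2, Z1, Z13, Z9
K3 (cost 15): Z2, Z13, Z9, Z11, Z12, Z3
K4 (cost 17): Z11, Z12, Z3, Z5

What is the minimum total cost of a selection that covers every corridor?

33

K2, K4 cover every corridor at cost 16 + 17 = 33.
Any cover uses at least 2 camera mounts; among all covering selections none totals below 33.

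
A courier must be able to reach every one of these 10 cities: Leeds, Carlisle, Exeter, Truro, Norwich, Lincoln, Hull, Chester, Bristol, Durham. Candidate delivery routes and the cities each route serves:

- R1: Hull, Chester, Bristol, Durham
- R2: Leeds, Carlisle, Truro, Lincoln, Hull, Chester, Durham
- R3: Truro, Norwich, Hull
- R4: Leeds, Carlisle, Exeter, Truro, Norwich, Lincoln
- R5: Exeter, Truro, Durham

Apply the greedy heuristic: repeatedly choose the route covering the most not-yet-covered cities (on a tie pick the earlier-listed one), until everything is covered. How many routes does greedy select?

3

Pick 1: R2 covers 7 new cities (Leeds, Carlisle, Truro, Lincoln, Hull, Chester, Durham).
Pick 2: R4 covers 2 new cities (Exeter, Norwich).
Pick 3: R1 covers 1 new cities (Bristol).
Greedy uses 3 routes. (The true minimum is 2.)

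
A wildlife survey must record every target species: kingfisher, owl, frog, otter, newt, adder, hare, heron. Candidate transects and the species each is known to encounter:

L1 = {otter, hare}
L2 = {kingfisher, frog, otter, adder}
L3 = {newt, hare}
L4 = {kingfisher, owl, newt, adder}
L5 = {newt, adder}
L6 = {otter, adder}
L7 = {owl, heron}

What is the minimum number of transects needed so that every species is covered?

3

L2, L3, L7 together cover {kingfisher, owl, frog, otter, newt, adder, hare, heron} — every species.
No 2 of the 7 transects cover everything (all 21 pairs fall short), so 3 is minimum.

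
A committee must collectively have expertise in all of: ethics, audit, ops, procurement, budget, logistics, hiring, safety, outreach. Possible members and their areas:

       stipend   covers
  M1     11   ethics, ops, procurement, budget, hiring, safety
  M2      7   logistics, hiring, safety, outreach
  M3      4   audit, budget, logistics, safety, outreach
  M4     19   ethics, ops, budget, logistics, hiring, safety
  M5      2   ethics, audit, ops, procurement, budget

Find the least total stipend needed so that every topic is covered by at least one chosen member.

9

M2, M5 cover every topic at stipend 7 + 2 = 9.
Any cover uses at least 2 members; among all covering selections none totals below 9.
Greedy by coverage-per-stipend would pick M5, M3, M2 for 13 — worse than the optimum 9.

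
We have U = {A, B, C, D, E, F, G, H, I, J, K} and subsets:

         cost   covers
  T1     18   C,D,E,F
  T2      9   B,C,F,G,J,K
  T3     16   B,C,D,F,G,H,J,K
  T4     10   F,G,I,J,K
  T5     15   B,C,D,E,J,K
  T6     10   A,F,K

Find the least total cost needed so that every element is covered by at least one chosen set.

T3, T4, T5, T6 cover every element at cost 16 + 10 + 15 + 10 = 51.
Any cover uses at least 4 sets; among all covering selections none totals below 51.

51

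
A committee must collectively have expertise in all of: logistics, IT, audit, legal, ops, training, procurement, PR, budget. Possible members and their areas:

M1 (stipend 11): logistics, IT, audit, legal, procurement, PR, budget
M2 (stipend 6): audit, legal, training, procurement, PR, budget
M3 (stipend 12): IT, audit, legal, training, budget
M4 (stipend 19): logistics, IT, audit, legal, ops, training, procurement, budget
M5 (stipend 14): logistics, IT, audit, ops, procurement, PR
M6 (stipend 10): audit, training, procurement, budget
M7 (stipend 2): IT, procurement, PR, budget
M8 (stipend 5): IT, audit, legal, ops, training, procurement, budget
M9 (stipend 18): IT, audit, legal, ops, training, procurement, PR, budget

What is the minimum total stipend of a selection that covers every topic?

M1, M8 cover every topic at stipend 11 + 5 = 16.
Any cover uses at least 2 members; among all covering selections none totals below 16.
Greedy by coverage-per-stipend would pick M7, M8, M1 for 18 — worse than the optimum 16.

16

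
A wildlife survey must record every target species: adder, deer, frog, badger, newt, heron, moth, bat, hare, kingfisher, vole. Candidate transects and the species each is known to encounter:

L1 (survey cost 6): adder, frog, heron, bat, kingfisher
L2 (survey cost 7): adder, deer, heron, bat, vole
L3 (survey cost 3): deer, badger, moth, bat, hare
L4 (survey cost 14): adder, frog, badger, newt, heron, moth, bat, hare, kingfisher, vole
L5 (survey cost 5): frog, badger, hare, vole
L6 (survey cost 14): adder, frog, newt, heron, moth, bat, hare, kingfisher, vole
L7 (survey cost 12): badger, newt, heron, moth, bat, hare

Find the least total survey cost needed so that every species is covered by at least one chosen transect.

17

L3, L4 cover every species at survey cost 3 + 14 = 17.
Any cover uses at least 2 transects; among all covering selections none totals below 17.
Greedy by coverage-per-survey cost would pick L3, L1, L5, L7 for 26 — worse than the optimum 17.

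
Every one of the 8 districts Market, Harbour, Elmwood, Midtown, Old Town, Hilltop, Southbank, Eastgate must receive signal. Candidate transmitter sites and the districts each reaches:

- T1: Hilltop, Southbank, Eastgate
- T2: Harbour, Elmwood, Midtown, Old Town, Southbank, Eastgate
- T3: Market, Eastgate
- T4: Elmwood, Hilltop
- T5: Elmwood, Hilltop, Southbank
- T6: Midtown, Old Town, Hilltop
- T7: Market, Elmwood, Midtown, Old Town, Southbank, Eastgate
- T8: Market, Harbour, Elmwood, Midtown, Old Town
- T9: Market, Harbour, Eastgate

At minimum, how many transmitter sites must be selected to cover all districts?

T1, T8 together cover {Market, Harbour, Elmwood, Midtown, Old Town, Hilltop, Southbank, Eastgate} — every district.
No single transmitter site contains all 8 districts, so 2 is optimal.
Greedy (largest uncovered first) would take T2, T1, T3 — 3 transmitter sites — but 2 suffice.

2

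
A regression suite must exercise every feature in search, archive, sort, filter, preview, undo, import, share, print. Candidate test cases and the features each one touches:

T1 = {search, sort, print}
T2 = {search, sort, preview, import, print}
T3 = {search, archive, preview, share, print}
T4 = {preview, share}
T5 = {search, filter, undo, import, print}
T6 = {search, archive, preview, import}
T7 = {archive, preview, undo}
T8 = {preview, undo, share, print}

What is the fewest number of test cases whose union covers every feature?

3

T1, T3, T5 together cover {search, archive, sort, filter, preview, undo, import, share, print} — every feature.
No 2 of the 8 test cases cover everything (all 28 pairs fall short), so 3 is minimum.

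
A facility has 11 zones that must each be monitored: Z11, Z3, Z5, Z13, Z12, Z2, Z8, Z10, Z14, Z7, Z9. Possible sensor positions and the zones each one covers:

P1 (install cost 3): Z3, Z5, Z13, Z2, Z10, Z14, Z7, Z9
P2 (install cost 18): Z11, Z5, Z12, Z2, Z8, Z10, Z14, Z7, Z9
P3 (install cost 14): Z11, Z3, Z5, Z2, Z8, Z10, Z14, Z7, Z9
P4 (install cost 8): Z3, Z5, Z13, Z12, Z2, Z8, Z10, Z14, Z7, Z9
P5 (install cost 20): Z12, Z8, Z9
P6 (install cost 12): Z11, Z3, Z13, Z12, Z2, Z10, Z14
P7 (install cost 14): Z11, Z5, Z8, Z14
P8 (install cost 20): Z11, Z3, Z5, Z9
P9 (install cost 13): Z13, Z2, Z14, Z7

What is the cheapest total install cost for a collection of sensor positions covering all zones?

20

P4, P6 cover every zone at install cost 8 + 12 = 20.
Any cover uses at least 2 sensor positions; among all covering selections none totals below 20.
Greedy by coverage-per-install cost would pick P1, P4, P6 for 23 — worse than the optimum 20.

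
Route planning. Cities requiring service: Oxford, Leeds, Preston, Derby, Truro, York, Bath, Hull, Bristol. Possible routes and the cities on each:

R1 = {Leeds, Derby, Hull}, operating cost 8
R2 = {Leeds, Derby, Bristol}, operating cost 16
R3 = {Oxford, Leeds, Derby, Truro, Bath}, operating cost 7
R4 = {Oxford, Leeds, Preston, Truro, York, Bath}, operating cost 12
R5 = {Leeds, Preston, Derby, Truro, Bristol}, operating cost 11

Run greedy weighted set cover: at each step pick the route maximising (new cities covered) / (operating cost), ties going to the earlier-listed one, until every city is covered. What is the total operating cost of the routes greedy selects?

Pick 1: R3 adds 5 new (Oxford, Leeds, Derby, Truro, Bath) at operating cost 7 (ratio 5/7).
Pick 2: R5 adds 2 new (Preston, Bristol) at operating cost 11 (ratio 2/11).
Pick 3: R1 adds 1 new (Hull) at operating cost 8 (ratio 1/8).
Pick 4: R4 adds 1 new (York) at operating cost 12 (ratio 1/12).
Greedy total operating cost: 7 + 11 + 8 + 12 = 38. (The true optimum is 31, so greedy overshoots here.)

38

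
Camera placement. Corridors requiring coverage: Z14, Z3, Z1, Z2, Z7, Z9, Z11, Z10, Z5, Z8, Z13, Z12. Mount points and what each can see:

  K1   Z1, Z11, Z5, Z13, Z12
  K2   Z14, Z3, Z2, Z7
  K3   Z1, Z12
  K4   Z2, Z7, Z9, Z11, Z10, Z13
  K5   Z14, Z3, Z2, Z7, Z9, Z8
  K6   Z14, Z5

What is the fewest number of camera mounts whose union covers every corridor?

K1, K4, K5 together cover {Z14, Z3, Z1, Z2, Z7, Z9, Z11, Z10, Z5, Z8, Z13, Z12} — every corridor.
No 2 of the 6 camera mounts cover everything (all 15 pairs fall short), so 3 is minimum.

3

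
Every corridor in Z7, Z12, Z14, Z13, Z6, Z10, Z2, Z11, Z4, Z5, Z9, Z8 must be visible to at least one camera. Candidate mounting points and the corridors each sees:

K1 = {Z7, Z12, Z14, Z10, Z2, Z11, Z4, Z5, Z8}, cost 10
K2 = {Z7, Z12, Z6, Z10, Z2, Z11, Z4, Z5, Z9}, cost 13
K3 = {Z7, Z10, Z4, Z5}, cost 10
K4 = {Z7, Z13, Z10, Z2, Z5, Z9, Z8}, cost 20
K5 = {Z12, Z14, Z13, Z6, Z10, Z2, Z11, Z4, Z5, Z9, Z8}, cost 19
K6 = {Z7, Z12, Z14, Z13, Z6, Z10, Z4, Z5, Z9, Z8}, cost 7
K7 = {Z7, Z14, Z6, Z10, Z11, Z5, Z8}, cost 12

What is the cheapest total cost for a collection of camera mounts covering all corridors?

K1, K6 cover every corridor at cost 10 + 7 = 17.
Any cover uses at least 2 camera mounts; among all covering selections none totals below 17.

17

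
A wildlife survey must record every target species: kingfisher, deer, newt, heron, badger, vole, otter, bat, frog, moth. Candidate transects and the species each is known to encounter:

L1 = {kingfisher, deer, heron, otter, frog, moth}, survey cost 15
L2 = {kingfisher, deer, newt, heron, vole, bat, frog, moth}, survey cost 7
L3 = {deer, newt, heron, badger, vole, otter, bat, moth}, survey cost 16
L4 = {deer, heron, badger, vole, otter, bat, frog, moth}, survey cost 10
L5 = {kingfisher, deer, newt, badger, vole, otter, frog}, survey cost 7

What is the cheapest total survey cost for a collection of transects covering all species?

14

L2, L5 cover every species at survey cost 7 + 7 = 14.
Any cover uses at least 2 transects; among all covering selections none totals below 14.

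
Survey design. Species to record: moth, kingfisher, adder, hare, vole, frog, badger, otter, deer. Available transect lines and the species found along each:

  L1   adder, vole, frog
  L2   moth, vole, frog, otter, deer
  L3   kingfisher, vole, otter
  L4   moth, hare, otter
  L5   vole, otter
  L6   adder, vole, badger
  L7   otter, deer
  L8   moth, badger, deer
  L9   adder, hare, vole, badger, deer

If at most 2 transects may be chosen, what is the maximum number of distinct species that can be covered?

8

Choosing L2, L9 covers {moth, adder, hare, vole, frog, badger, otter, deer} — 8 species.
No choice of 2 transects does better; here kingfisher is left uncovered.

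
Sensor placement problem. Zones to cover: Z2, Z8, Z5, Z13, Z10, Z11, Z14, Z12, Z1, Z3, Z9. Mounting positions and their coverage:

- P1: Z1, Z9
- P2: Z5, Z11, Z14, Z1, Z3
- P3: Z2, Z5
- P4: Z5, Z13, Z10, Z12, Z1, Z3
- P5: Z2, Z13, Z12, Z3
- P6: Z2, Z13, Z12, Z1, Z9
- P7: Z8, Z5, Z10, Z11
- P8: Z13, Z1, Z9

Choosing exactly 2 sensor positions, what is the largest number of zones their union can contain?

Choosing P2, P6 covers {Z2, Z5, Z13, Z11, Z14, Z12, Z1, Z3, Z9} — 9 zones.
No choice of 2 sensor positions does better; here Z8, Z10 are left uncovered.

9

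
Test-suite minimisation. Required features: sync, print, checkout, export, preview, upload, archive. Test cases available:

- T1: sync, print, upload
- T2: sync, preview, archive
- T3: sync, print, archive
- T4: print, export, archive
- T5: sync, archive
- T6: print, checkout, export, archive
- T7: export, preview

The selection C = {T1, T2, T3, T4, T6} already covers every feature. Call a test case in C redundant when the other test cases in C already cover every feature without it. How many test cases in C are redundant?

Drop T1: upload uncovered — not redundant.
Drop T2: preview uncovered — not redundant.
Drop T3: the rest still cover every feature — redundant.
Drop T4: the rest still cover every feature — redundant.
Drop T6: checkout uncovered — not redundant.
2 redundant: T3, T4.

2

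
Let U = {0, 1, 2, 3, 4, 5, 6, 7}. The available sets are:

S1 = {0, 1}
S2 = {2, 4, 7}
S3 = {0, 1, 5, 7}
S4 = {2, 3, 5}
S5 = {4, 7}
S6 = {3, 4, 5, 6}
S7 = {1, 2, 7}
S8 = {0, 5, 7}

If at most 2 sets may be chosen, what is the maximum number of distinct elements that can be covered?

Choosing S3, S6 covers {0, 1, 3, 4, 5, 6, 7} — 7 elements.
No choice of 2 sets does better; here 2 is left uncovered.

7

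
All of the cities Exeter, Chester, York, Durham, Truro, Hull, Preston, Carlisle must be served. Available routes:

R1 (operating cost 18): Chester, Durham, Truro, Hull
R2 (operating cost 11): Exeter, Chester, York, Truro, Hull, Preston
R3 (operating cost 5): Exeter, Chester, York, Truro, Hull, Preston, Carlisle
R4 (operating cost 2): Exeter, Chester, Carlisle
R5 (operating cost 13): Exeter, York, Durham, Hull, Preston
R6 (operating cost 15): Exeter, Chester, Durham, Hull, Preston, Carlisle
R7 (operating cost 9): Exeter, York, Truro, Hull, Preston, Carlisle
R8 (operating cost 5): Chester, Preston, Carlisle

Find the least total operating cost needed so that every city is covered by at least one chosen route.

R3, R5 cover every city at operating cost 5 + 13 = 18.
Any cover uses at least 2 routes; among all covering selections none totals below 18.
Greedy by coverage-per-operating cost would pick R4, R3, R5 for 20 — worse than the optimum 18.

18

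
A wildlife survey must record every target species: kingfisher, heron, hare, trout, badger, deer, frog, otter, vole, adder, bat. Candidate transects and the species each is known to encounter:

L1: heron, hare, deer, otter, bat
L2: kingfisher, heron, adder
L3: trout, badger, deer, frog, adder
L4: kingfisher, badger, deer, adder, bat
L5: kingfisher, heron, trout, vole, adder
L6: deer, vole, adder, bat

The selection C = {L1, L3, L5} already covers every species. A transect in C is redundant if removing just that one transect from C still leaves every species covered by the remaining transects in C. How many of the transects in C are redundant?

0

Drop L1: hare, otter, bat uncovered — not redundant.
Drop L3: badger, frog uncovered — not redundant.
Drop L5: kingfisher, vole uncovered — not redundant.
None of the transects in C is redundant.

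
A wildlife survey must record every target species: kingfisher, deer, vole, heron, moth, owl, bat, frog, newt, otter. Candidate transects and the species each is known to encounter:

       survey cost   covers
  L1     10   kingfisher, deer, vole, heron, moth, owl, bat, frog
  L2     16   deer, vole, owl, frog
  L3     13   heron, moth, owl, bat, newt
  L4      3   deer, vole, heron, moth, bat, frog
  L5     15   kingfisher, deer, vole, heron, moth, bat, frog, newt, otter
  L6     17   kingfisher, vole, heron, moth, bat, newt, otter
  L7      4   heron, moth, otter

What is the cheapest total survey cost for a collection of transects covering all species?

L1, L5 cover every species at survey cost 10 + 15 = 25.
Any cover uses at least 2 transects; among all covering selections none totals below 25.
Greedy by coverage-per-survey cost would pick L4, L7, L1, L3 for 30 — worse than the optimum 25.

25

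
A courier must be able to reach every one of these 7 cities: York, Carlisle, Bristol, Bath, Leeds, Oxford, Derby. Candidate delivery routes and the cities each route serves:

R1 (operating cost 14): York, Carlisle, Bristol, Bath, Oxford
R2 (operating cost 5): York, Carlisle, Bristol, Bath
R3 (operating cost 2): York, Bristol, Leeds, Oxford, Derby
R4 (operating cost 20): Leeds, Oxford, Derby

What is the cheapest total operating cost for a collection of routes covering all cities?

R2, R3 cover every city at operating cost 5 + 2 = 7.
Any cover uses at least 2 routes; among all covering selections none totals below 7.

7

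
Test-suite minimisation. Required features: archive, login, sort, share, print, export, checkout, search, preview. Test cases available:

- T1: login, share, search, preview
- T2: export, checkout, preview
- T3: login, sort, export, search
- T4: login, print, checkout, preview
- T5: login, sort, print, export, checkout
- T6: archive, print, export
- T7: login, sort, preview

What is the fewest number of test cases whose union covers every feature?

3

T1, T5, T6 together cover {archive, login, sort, share, print, export, checkout, search, preview} — every feature.
No 2 of the 7 test cases cover everything (all 21 pairs fall short), so 3 is minimum.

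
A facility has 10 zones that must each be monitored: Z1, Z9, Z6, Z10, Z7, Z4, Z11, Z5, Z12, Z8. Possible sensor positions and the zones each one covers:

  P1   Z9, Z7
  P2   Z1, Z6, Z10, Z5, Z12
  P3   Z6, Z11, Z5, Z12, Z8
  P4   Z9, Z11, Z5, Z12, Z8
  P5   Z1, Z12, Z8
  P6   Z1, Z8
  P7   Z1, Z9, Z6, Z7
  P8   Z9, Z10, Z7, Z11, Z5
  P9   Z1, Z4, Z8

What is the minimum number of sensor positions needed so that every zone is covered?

P2, P8, P9 together cover {Z1, Z9, Z6, Z10, Z7, Z4, Z11, Z5, Z12, Z8} — every zone.
No 2 of the 9 sensor positions cover everything (all 36 pairs fall short), so 3 is minimum.
Greedy (largest uncovered first) would take P2, P4, P1, P9 — 4 sensor positions — but 3 suffice.

3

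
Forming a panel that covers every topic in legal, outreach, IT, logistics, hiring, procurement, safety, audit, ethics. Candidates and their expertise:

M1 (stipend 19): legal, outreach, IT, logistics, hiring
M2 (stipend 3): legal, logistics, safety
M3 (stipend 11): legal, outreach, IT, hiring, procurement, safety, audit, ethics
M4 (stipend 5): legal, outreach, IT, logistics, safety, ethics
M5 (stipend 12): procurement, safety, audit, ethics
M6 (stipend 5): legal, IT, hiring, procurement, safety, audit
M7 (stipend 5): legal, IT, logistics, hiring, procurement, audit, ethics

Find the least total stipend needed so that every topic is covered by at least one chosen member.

10

M4, M6 cover every topic at stipend 5 + 5 = 10.
Any cover uses at least 2 members; among all covering selections none totals below 10.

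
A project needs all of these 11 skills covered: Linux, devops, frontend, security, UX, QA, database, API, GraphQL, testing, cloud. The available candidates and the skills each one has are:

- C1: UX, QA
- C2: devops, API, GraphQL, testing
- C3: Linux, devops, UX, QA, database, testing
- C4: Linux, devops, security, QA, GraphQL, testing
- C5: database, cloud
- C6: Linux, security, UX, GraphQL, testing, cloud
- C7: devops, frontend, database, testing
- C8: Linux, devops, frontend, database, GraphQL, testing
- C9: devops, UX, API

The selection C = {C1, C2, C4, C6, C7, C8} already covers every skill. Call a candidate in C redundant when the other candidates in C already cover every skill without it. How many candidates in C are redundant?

Drop C1: the rest still cover every skill — redundant.
Drop C2: API uncovered — not redundant.
Drop C4: the rest still cover every skill — redundant.
Drop C6: cloud uncovered — not redundant.
Drop C7: the rest still cover every skill — redundant.
Drop C8: the rest still cover every skill — redundant.
4 redundant: C1, C4, C7, C8.

4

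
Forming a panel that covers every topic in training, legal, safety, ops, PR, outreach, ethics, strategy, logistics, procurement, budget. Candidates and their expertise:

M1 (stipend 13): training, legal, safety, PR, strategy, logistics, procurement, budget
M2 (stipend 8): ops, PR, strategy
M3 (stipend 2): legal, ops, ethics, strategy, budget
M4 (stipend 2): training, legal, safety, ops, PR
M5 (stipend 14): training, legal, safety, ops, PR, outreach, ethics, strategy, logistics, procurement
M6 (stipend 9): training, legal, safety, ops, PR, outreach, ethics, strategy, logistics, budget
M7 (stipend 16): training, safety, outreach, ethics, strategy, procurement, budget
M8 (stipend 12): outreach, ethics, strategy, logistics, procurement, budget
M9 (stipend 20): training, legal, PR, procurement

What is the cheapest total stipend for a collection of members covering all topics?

M4, M8 cover every topic at stipend 2 + 12 = 14.
Any cover uses at least 2 members; among all covering selections none totals below 14.
Greedy by coverage-per-stipend would pick M3, M4, M8 for 16 — worse than the optimum 14.

14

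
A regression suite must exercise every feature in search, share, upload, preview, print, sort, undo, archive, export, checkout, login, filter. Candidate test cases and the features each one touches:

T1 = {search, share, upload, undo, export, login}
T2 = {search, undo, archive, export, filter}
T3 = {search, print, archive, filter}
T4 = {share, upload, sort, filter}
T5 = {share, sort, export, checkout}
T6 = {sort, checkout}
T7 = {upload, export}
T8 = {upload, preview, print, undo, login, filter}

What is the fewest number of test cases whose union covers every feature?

T2, T5, T8 together cover {search, share, upload, preview, print, sort, undo, archive, export, checkout, login, filter} — every feature.
No 2 of the 8 test cases cover everything (all 28 pairs fall short), so 3 is minimum.

3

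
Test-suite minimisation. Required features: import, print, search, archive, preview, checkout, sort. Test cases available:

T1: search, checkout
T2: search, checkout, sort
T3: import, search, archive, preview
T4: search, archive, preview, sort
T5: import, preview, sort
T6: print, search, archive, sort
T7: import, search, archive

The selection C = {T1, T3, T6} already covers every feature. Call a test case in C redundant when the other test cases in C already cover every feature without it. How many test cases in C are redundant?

0

Drop T1: checkout uncovered — not redundant.
Drop T3: import, preview uncovered — not redundant.
Drop T6: print, sort uncovered — not redundant.
None of the test cases in C is redundant.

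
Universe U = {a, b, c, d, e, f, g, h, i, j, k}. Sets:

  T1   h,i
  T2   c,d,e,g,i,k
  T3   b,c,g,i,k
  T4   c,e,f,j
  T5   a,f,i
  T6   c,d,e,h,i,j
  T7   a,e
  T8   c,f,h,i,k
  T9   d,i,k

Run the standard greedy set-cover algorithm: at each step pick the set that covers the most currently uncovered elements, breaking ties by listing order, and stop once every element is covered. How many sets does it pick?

5

Pick 1: T2 covers 6 new elements (c, d, e, g, i, k).
Pick 2: T4 covers 2 new elements (f, j).
Pick 3: T1 covers 1 new elements (h).
Pick 4: T3 covers 1 new elements (b).
Pick 5: T5 covers 1 new elements (a).
Greedy uses 5 sets. (The true minimum is 3.)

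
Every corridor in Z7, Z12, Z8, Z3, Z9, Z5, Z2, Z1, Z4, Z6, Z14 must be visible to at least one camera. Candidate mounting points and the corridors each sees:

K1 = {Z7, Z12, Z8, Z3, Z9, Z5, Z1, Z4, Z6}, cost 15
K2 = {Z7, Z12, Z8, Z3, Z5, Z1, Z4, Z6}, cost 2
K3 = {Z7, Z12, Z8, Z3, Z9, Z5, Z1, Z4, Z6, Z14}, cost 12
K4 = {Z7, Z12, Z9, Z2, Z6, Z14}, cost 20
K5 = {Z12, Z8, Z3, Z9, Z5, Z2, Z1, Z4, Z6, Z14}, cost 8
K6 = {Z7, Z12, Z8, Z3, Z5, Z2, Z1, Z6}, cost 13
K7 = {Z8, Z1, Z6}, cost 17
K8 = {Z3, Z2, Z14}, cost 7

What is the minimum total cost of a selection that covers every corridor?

K2, K5 cover every corridor at cost 2 + 8 = 10.
Any cover uses at least 2 camera mounts; among all covering selections none totals below 10.

10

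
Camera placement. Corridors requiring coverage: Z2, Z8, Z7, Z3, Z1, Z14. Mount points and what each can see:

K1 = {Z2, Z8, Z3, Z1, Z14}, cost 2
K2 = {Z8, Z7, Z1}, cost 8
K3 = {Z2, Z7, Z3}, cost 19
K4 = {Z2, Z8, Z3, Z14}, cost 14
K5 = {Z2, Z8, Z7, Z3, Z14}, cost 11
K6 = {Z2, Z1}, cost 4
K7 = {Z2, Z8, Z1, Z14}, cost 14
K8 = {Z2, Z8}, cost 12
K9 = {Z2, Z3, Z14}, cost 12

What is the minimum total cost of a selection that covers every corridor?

10

K1, K2 cover every corridor at cost 2 + 8 = 10.
Any cover uses at least 2 camera mounts; among all covering selections none totals below 10.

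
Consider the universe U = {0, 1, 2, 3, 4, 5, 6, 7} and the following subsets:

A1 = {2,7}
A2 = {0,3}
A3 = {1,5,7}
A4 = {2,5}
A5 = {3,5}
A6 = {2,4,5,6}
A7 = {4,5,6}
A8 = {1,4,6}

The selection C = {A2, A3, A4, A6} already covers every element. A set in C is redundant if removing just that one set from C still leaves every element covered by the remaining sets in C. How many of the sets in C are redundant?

1

Drop A2: 0, 3 uncovered — not redundant.
Drop A3: 1, 7 uncovered — not redundant.
Drop A4: the rest still cover every element — redundant.
Drop A6: 4, 6 uncovered — not redundant.
1 redundant: A4.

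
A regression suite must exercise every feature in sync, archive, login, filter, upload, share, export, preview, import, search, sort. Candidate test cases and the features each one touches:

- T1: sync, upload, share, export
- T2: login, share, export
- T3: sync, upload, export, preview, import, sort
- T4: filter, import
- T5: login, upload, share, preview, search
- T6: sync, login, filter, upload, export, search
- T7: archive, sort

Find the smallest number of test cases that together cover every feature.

4

T1, T3, T6, T7 together cover {sync, archive, login, filter, upload, share, export, preview, import, search, sort} — every feature.
No 3 of the 7 test cases cover everything (all 35 triples fall short), so 4 is minimum.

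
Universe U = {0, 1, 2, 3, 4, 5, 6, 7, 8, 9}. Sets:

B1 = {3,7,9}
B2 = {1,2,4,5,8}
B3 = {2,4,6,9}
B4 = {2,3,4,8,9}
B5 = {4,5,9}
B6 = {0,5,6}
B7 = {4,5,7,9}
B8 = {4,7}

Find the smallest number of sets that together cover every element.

B1, B2, B6 together cover {0, 1, 2, 3, 4, 5, 6, 7, 8, 9} — every element.
No 2 of the 8 sets cover everything (all 28 pairs fall short), so 3 is minimum.

3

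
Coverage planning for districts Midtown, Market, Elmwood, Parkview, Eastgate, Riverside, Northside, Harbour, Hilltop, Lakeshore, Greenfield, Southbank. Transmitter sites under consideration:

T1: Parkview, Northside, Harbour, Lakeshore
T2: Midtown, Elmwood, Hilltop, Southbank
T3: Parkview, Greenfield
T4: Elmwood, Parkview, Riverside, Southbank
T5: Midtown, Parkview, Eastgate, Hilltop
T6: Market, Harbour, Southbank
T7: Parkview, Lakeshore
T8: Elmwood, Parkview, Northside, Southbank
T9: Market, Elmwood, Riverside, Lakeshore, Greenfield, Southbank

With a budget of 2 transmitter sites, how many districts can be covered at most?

Choosing T5, T9 covers {Midtown, Market, Elmwood, Parkview, Eastgate, Riverside, Hilltop, Lakeshore, Greenfield, Southbank} — 10 districts.
No choice of 2 transmitter sites does better; here Northside, Harbour are left uncovered.

10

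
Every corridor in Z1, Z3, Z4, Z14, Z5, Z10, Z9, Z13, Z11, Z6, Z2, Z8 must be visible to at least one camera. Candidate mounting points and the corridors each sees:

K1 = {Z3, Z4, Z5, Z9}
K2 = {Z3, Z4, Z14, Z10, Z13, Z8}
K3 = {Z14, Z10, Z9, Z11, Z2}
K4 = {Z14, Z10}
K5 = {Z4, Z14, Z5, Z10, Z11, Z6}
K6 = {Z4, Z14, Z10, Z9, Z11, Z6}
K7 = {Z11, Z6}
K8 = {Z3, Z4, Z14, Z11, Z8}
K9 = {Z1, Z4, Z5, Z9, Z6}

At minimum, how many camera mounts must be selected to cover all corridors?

K2, K3, K9 together cover {Z1, Z3, Z4, Z14, Z5, Z10, Z9, Z13, Z11, Z6, Z2, Z8} — every corridor.
No 2 of the 9 camera mounts cover everything (all 36 pairs fall short), so 3 is minimum.

3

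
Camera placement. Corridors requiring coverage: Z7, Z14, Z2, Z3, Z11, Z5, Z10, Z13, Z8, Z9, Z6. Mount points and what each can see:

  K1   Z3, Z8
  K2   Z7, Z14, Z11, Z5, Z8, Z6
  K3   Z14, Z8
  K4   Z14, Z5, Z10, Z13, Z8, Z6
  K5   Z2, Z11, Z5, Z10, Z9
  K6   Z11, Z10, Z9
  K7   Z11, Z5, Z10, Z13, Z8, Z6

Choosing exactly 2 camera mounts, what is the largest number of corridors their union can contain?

9

Choosing K2, K5 covers {Z7, Z14, Z2, Z11, Z5, Z10, Z8, Z9, Z6} — 9 corridors.
No choice of 2 camera mounts does better; here Z3, Z13 are left uncovered.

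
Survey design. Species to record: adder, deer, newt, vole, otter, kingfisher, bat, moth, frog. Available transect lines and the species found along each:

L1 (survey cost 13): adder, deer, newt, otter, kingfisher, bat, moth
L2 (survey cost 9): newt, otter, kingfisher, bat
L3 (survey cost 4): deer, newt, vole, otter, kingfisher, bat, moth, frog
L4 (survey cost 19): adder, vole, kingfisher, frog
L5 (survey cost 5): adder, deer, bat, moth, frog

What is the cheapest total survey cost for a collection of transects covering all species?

L3, L5 cover every species at survey cost 4 + 5 = 9.
Any cover uses at least 2 transects; among all covering selections none totals below 9.

9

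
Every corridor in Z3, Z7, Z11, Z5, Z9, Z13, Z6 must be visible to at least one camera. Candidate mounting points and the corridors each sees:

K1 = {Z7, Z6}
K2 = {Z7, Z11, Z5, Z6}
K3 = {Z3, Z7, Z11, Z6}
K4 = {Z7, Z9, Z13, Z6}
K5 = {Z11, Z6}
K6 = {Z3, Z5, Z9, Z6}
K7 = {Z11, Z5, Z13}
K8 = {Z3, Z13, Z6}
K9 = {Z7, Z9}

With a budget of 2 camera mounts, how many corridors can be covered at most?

6

Choosing K2, K4 covers {Z7, Z11, Z5, Z9, Z13, Z6} — 6 corridors.
No choice of 2 camera mounts does better; here Z3 is left uncovered.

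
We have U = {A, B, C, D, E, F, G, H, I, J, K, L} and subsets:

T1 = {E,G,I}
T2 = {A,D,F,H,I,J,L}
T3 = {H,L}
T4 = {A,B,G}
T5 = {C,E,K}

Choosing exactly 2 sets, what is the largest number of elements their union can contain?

10

Choosing T2, T5 covers {A, C, D, E, F, H, I, J, K, L} — 10 elements.
No choice of 2 sets does better; here B, G are left uncovered.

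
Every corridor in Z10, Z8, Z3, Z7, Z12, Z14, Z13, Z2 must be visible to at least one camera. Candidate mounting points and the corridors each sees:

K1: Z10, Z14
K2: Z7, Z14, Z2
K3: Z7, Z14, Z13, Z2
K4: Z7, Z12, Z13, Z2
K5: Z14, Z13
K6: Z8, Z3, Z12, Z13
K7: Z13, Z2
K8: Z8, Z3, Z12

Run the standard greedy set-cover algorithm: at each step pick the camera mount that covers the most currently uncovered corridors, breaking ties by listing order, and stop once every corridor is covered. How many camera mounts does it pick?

Pick 1: K3 covers 4 new corridors (Z7, Z14, Z13, Z2).
Pick 2: K6 covers 3 new corridors (Z8, Z3, Z12).
Pick 3: K1 covers 1 new corridors (Z10).
Greedy uses 3 camera mounts.

3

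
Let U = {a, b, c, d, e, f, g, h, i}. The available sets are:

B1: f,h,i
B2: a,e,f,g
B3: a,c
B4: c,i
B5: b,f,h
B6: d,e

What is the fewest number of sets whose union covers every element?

4

B2, B4, B5, B6 together cover {a, b, c, d, e, f, g, h, i} — every element.
No 3 of the 6 sets cover everything (all 20 triples fall short), so 4 is minimum.
Greedy (largest uncovered first) would take B2, B1, B3, B5, B6 — 5 sets — but 4 suffice.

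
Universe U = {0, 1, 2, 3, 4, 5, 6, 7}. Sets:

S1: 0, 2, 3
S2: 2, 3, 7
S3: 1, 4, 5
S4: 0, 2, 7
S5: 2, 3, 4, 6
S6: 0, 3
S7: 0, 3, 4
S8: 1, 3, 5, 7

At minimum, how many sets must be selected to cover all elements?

3

S1, S5, S8 together cover {0, 1, 2, 3, 4, 5, 6, 7} — every element.
No 2 of the 8 sets cover everything (all 28 pairs fall short), so 3 is minimum.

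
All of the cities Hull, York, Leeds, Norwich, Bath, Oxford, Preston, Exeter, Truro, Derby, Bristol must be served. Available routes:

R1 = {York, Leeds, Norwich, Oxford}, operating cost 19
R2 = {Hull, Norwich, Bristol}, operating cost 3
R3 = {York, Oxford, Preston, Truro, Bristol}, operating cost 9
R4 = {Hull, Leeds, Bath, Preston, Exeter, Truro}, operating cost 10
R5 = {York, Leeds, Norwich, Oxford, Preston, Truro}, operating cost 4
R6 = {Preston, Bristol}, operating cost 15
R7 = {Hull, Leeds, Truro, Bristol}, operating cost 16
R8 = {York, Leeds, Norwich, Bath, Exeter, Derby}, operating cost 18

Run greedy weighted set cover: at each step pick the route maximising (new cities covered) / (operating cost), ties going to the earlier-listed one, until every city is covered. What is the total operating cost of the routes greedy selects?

35

Pick 1: R5 adds 6 new (York, Leeds, Norwich, Oxford, Preston, Truro) at operating cost 4 (ratio 6/4).
Pick 2: R2 adds 2 new (Hull, Bristol) at operating cost 3 (ratio 2/3).
Pick 3: R4 adds 2 new (Bath, Exeter) at operating cost 10 (ratio 2/10).
Pick 4: R8 adds 1 new (Derby) at operating cost 18 (ratio 1/18).
Greedy total operating cost: 4 + 3 + 10 + 18 = 35. (The true optimum is 25, so greedy overshoots here.)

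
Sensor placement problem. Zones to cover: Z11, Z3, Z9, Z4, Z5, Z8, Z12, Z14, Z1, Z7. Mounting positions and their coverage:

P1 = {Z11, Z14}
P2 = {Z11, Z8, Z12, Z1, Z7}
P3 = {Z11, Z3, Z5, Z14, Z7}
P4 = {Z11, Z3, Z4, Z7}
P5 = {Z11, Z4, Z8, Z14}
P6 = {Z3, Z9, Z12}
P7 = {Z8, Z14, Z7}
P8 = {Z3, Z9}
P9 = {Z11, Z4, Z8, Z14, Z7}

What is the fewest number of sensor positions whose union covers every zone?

4

P2, P3, P4, P6 together cover {Z11, Z3, Z9, Z4, Z5, Z8, Z12, Z14, Z1, Z7} — every zone.
No 3 of the 9 sensor positions cover everything (all 84 triples fall short), so 4 is minimum.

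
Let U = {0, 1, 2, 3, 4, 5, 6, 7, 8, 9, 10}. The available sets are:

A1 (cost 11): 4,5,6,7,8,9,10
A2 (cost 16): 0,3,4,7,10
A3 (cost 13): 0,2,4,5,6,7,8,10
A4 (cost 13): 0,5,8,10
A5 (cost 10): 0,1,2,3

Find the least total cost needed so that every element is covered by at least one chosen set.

21

A1, A5 cover every element at cost 11 + 10 = 21.
Any cover uses at least 2 sets; among all covering selections none totals below 21.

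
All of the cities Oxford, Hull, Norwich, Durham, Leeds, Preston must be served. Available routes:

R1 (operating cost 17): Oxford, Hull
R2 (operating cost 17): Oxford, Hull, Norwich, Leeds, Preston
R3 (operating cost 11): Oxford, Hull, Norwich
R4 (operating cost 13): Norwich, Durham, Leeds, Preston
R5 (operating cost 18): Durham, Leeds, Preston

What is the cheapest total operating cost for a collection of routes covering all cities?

R3, R4 cover every city at operating cost 11 + 13 = 24.
Any cover uses at least 2 routes; among all covering selections none totals below 24.

24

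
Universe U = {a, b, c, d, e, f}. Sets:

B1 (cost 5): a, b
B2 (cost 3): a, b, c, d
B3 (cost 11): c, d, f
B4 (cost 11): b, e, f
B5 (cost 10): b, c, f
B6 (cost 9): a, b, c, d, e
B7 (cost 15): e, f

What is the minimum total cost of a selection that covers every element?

B2, B4 cover every element at cost 3 + 11 = 14.
Any cover uses at least 2 sets; among all covering selections none totals below 14.

14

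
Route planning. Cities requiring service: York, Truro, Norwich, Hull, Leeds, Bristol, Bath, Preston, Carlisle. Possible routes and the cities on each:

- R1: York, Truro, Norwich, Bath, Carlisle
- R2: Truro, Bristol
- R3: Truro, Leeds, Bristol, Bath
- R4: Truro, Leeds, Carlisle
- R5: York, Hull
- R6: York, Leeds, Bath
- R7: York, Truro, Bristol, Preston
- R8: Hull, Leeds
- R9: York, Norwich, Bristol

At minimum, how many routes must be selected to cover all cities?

R1, R7, R8 together cover {York, Truro, Norwich, Hull, Leeds, Bristol, Bath, Preston, Carlisle} — every city.
No 2 of the 9 routes cover everything (all 36 pairs fall short), so 3 is minimum.
Greedy (largest uncovered first) would take R1, R3, R5, R7 — 4 routes — but 3 suffice.

3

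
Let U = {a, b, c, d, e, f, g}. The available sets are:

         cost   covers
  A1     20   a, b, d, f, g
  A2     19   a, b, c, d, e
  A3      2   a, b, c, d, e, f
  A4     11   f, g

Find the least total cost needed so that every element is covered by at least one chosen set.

A3, A4 cover every element at cost 2 + 11 = 13.
Any cover uses at least 2 sets; among all covering selections none totals below 13.

13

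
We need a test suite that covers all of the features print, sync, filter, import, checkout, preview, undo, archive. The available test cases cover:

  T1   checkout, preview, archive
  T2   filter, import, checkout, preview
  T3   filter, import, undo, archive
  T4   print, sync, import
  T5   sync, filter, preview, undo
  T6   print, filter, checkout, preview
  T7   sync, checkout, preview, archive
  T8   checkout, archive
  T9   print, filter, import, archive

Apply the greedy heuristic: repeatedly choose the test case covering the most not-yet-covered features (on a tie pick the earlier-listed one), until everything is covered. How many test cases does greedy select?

Pick 1: T2 covers 4 new features (filter, import, checkout, preview).
Pick 2: T3 covers 2 new features (undo, archive).
Pick 3: T4 covers 2 new features (print, sync).
Greedy uses 3 test cases.

3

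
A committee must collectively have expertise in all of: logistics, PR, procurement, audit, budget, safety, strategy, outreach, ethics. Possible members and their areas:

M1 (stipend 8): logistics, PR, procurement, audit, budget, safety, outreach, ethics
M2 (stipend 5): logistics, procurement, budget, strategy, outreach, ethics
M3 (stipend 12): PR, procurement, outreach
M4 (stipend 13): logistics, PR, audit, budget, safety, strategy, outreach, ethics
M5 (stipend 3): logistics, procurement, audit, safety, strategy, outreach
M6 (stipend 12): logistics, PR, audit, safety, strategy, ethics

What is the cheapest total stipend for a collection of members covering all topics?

M1, M5 cover every topic at stipend 8 + 3 = 11.
Any cover uses at least 2 members; among all covering selections none totals below 11.
Greedy by coverage-per-stipend would pick M5, M2, M1 for 16 — worse than the optimum 11.

11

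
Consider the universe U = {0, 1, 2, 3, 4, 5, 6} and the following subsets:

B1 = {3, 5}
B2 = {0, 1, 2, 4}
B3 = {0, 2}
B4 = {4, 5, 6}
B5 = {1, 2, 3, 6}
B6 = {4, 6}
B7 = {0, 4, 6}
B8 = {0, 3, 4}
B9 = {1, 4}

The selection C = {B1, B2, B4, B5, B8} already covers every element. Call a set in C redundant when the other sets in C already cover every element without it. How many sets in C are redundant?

Drop B1: the rest still cover every element — redundant.
Drop B2: the rest still cover every element — redundant.
Drop B4: the rest still cover every element — redundant.
Drop B5: the rest still cover every element — redundant.
Drop B8: the rest still cover every element — redundant.
5 redundant: B1, B2, B4, B5, B8.

5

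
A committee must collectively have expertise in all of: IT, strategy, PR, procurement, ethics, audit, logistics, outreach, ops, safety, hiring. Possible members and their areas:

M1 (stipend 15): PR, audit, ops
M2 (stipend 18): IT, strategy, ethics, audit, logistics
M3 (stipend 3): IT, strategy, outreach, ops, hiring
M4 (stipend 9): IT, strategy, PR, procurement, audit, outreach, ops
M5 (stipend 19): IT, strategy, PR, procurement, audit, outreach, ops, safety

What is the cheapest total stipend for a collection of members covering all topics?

40

M2, M3, M5 cover every topic at stipend 18 + 3 + 19 = 40.
Any cover uses at least 3 members; among all covering selections none totals below 40.
Greedy by coverage-per-stipend would pick M3, M4, M2, M5 for 49 — worse than the optimum 40.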